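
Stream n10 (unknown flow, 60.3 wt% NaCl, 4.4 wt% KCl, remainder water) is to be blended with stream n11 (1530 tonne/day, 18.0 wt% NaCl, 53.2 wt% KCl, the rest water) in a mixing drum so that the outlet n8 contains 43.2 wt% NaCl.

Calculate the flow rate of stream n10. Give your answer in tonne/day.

Let n10 be the unknown flow. Total out = 1530 + n10.
NaCl balance: 275.4 + 0.603·n10 = 0.432·(1530 + n10)
(0.603 − 0.432)·n10 = 0.432×1530 − 275.4 = 385.56
n10 = 385.56 / 0.171 = 2254.7 tonne/day

2255 tonne/day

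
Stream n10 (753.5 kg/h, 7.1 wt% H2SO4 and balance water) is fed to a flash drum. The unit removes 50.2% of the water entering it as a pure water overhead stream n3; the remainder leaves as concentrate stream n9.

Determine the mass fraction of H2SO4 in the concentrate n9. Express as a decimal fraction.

0.1330

H2SO4 is not removed: 753.5×0.071 = 53.498 kg/h of H2SO4 enters n9.
water entering = 753.5×0.929 = 700 kg/h; overhead removed = 0.502×700 = 351.4 kg/h.
Concentrate = 753.5 − 351.4 = 402.1 kg/h.
Mass fraction = 53.498/402.1 = 0.1330.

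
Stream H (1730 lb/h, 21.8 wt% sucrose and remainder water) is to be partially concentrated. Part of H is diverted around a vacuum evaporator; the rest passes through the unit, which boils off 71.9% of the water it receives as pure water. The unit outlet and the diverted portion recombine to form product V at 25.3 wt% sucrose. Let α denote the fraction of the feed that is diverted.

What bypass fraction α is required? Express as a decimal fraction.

All 1730×0.218 = 377.14 lb/h of sucrose reaches V, so V = 377.14/0.253 = 1490.7 lb/h and vapour = 239.33 lb/h.
The evaporator receives (1−α)·1730 of feed at 0.782 water and removes 0.719 of that water:
0.719×0.782×(1−α)×1730 = 239.33
(1−α) = 239.33/972.71 = 0.2460;  α = 0.7540.

0.754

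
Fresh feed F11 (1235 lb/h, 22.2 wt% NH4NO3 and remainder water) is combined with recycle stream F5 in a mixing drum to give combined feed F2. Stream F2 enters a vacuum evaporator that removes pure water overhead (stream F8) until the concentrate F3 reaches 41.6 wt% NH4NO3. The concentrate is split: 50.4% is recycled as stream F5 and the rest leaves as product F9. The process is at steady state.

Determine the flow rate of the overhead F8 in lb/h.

Overall NH4NO3 balance (none leaves overhead): NH4NO3 in fresh feed = NH4NO3 in product, i.e. 1235×0.222 = (1−0.504)·F3·0.416.
F3 = 274.17/(0.416×0.496) = 1328.8 lb/h.
Recycle F5 = 0.504×1328.8 = 669.69 lb/h.
Combined feed F2 = 1235 + 669.69 = 1904.7 lb/h.
Overhead F8 = F2 − F3 = 1904.7 − 1328.8 = 575.94 lb/h.

575.9 lb/h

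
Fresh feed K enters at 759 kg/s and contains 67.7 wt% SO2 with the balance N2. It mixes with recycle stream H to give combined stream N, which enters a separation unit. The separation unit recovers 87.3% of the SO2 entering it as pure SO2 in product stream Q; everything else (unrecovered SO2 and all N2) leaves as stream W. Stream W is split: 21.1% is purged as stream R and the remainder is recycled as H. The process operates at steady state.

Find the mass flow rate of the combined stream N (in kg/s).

1733 kg/s

N2 enters only via K and leaves only via the purge: 759×0.323 = 0.211×(N2 in W), and the separation unit passes all N2, so N2 in N = N2 in W = 1161.9 kg/s.
SO2 in N: m_A = 759×0.677 + (1−0.211)·(1−0.873)·m_A, so m_A = 513.84/0.8998 = 571.07 kg/s.
N = 571.07 + 1161.9 = 1732.9 kg/s.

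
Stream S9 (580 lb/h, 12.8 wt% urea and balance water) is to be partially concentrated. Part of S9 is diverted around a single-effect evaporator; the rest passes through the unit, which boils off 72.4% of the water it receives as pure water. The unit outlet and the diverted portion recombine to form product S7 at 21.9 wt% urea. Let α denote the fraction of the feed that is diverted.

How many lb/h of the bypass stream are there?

All 580×0.128 = 74.24 lb/h of urea reaches S7, so S7 = 74.24/0.219 = 339 lb/h and vapour = 241 lb/h.
The evaporator receives (1−α)·580 of feed at 0.872 water and removes 0.724 of that water:
0.724×0.872×(1−α)×580 = 241
(1−α) = 241/366.17 = 0.6582;  α = 0.3418.
Bypass flow = 0.3418×580 = 198.26 lb/h.

198.3 lb/h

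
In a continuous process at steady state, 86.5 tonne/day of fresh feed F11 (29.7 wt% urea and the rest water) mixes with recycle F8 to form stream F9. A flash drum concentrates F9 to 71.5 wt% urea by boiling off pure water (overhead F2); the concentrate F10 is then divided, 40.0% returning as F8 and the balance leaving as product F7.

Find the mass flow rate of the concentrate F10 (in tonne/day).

59.88 tonne/day

Overall urea balance (none leaves overhead): urea in fresh feed = urea in product, i.e. 86.5×0.297 = (1−0.400)·F10·0.715.
F10 = 25.691/(0.715×0.600) = 59.885 tonne/day.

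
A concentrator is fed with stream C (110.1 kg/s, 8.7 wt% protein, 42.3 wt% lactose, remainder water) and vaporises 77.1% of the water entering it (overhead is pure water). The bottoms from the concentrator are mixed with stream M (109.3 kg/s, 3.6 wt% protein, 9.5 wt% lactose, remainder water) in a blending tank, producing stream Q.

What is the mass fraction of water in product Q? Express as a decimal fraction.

Vapour removed = 0.771×0.490×110.1 = 41.595 kg/s; concentrate = 68.505 kg/s.
water reaching the mixer = 12.354 (from concentrate) + 109.3×0.869 = 107.34 kg/s.
Product flow = 68.505 + 109.3 = 177.81 kg/s; water fraction = 0.6037.

0.6037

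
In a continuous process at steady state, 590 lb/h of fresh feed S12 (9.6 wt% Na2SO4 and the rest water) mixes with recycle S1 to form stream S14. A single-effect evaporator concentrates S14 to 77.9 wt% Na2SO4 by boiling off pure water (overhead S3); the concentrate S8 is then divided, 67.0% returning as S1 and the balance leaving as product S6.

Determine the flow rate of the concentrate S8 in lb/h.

Overall Na2SO4 balance (none leaves overhead): Na2SO4 in fresh feed = Na2SO4 in product, i.e. 590×0.096 = (1−0.670)·S8·0.779.
S8 = 56.64/(0.779×0.330) = 220.33 lb/h.

220.3 lb/h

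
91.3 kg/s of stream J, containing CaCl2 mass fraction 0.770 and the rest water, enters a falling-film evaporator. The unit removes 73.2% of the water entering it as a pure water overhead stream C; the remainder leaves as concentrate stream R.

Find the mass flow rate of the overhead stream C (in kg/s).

water entering = 91.3×0.230 = 20.999 kg/s; overhead removed = 0.732×20.999 = 15.371 kg/s.

15.37 kg/s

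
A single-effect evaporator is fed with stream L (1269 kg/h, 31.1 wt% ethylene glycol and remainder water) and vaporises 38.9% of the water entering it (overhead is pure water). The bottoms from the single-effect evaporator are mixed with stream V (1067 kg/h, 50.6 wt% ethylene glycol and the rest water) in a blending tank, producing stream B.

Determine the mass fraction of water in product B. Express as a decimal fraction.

Vapour removed = 0.389×0.689×1269 = 340.12 kg/h; concentrate = 928.88 kg/h.
water reaching the mixer = 534.22 (from concentrate) + 1067×0.494 = 1061.3 kg/h.
Product flow = 928.88 + 1067 = 1995.9 kg/h; water fraction = 0.532.

0.532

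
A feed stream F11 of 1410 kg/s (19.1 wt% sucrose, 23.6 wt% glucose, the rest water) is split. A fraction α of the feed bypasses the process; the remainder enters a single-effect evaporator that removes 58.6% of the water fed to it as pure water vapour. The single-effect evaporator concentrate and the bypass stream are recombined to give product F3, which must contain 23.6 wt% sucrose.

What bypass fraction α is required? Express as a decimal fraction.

All 1410×0.191 = 269.31 kg/s of sucrose reaches F3, so F3 = 269.31/0.236 = 1141.1 kg/s and vapour = 268.86 kg/s.
The evaporator receives (1−α)·1410 of feed at 0.573 water and removes 0.586 of that water:
0.586×0.573×(1−α)×1410 = 268.86
(1−α) = 268.86/473.45 = 0.5679;  α = 0.4321.

0.432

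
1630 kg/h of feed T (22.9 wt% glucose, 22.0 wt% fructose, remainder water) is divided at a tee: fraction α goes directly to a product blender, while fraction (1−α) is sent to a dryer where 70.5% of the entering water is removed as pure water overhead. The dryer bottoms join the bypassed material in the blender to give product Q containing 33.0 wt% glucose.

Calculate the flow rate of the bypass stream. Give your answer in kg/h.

345.7 kg/h

All 1630×0.229 = 373.27 kg/h of glucose reaches Q, so Q = 373.27/0.330 = 1131.1 kg/h and vapour = 498.88 kg/h.
The evaporator receives (1−α)·1630 of feed at 0.551 water and removes 0.705 of that water:
0.705×0.551×(1−α)×1630 = 498.88
(1−α) = 498.88/633.18 = 0.7879;  α = 0.2121.
Bypass flow = 0.2121×1630 = 345.74 kg/h.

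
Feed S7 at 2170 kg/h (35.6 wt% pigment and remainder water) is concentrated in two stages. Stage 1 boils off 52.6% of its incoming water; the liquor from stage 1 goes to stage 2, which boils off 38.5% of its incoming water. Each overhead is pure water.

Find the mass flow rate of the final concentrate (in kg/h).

1180 kg/h

water in feed = 2170×0.644 = 1397.5 kg/h.
After stage 1: water left = (1−0.526)×1397.5 = 662.41; stream total = 1434.9 kg/h.
After stage 2: water left = (1−0.385)×662.41 = 407.38; final concentrate = 1179.9 kg/h.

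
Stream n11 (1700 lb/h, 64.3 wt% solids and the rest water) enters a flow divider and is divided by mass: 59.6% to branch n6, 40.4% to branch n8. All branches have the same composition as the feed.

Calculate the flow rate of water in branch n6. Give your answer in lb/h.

361.7 lb/h

Branch n6 total = 0.596×1700 = 1013.2 lb/h.
water in n6 = 0.357×1013.2 = 361.71 lb/h.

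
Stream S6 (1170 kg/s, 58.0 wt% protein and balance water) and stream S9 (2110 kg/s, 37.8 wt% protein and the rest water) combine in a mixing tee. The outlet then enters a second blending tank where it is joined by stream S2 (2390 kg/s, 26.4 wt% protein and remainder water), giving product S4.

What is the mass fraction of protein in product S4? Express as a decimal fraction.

0.3716

Overall, product flow = 5670 kg/s.
protein in = 1170×0.580 + 2110×0.378 + 2390×0.264 = 2107.1 kg/s.
protein fraction in S4 = 0.3716.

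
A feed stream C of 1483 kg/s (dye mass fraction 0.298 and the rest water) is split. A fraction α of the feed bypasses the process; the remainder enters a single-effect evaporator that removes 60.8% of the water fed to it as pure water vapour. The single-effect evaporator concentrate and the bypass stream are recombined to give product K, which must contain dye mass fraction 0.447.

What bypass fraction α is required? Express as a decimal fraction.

All 1483×0.298 = 441.93 kg/s of dye reaches K, so K = 441.93/0.447 = 988.67 kg/s and vapour = 494.33 kg/s.
The evaporator receives (1−α)·1483 of feed at 0.702 water and removes 0.608 of that water:
0.608×0.702×(1−α)×1483 = 494.33
(1−α) = 494.33/632.97 = 0.7810;  α = 0.2190.

0.219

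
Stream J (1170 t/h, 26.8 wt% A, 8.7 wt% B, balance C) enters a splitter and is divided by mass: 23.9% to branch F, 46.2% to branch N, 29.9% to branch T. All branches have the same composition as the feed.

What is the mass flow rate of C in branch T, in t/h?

Branch T total = 0.299×1170 = 349.83 t/h.
C in T = 0.645×349.83 = 225.64 t/h.

225.6 t/h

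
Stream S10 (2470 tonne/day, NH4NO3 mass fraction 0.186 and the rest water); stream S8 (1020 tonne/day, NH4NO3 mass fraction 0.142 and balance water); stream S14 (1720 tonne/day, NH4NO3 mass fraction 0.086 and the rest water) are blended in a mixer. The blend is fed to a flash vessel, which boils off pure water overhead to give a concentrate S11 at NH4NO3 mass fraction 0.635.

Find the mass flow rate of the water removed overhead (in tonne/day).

4025 tonne/day

NH4NO3 entering = 2470×0.186 + 1020×0.142 + 1720×0.086 = 752.18 tonne/day.
All NH4NO3 reports to S11, so S11 = 752.18/0.635 = 1184.5 tonne/day.
Total feed = 5210 tonne/day; overhead = 5210 − 1184.5 = 4025.5 tonne/day.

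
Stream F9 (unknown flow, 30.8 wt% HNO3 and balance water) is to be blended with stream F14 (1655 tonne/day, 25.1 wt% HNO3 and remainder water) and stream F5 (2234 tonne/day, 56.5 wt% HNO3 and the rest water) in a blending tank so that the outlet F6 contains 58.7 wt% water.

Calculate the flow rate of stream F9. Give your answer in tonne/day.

Let F9 be the unknown flow. Total out = 3889 + F9.
water balance: 2211.4 + 0.692·F9 = 0.587·(3889 + F9)
(0.692 − 0.587)·F9 = 0.587×3889 − 2211.4 = 71.458
F9 = 71.458 / 0.105 = 680.55 tonne/day

680.6 tonne/day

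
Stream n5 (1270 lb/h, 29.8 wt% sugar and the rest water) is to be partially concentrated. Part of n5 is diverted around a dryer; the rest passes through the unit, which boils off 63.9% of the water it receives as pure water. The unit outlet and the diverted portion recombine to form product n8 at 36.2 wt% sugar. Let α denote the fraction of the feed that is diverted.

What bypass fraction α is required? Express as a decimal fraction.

All 1270×0.298 = 378.46 lb/h of sugar reaches n8, so n8 = 378.46/0.362 = 1045.5 lb/h and vapour = 224.53 lb/h.
The evaporator receives (1−α)·1270 of feed at 0.702 water and removes 0.639 of that water:
0.639×0.702×(1−α)×1270 = 224.53
(1−α) = 224.53/569.69 = 0.3941;  α = 0.6059.

0.606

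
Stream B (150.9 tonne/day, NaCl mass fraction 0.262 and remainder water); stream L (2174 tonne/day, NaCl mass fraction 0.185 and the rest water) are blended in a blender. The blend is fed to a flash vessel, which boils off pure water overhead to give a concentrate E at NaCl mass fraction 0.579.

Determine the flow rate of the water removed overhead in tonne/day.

1562 tonne/day

NaCl entering = 150.9×0.262 + 2174×0.185 = 441.73 tonne/day.
All NaCl reports to E, so E = 441.73/0.579 = 762.91 tonne/day.
Total feed = 2324.9 tonne/day; overhead = 2324.9 − 762.91 = 1562 tonne/day.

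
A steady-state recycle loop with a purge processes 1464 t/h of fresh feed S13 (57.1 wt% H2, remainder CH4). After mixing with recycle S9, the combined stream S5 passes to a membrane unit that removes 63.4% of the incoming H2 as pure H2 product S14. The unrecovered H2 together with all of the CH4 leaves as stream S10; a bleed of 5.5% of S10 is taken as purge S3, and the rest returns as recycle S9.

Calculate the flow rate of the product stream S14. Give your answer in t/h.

H2 in S5: m_A = 1464×0.571 + (1−0.055)·(1−0.634)·m_A, so m_A = 835.94/0.6541 = 1277.9 t/h.
Product S14 = 0.634×1277.9 = 810.22 t/h.

810.2 t/h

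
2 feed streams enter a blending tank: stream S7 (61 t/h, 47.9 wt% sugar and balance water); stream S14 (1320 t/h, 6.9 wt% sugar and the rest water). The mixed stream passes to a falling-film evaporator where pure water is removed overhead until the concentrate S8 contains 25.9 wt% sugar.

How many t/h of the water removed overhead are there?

sugar entering = 61×0.479 + 1320×0.069 = 120.3 t/h.
All sugar reports to S8, so S8 = 120.3/0.259 = 464.47 t/h.
Total feed = 1381 t/h; overhead = 1381 − 464.47 = 916.53 t/h.

916.5 t/h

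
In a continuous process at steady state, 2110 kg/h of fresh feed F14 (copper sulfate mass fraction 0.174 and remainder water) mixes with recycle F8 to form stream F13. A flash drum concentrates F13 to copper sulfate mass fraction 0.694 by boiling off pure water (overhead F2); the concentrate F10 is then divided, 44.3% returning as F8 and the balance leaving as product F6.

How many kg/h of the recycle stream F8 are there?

Overall copper sulfate balance (none leaves overhead): copper sulfate in fresh feed = copper sulfate in product, i.e. 2110×0.174 = (1−0.443)·F10·0.694.
F10 = 367.14/(0.694×0.557) = 949.77 kg/h.
Recycle F8 = 0.443×949.77 = 420.75 kg/h.

420.7 kg/h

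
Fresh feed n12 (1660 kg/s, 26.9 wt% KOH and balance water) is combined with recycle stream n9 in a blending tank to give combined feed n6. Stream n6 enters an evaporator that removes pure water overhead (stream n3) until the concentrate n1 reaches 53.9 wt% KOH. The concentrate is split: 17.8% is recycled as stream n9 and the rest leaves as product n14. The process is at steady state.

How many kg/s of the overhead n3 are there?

831.5 kg/s

Overall KOH balance (none leaves overhead): KOH in fresh feed = KOH in product, i.e. 1660×0.269 = (1−0.178)·n1·0.539.
n1 = 446.54/(0.539×0.822) = 1007.9 kg/s.
Recycle n9 = 0.178×1007.9 = 179.4 kg/s.
Combined feed n6 = 1660 + 179.4 = 1839.4 kg/s.
Overhead n3 = n6 − n1 = 1839.4 − 1007.9 = 831.54 kg/s.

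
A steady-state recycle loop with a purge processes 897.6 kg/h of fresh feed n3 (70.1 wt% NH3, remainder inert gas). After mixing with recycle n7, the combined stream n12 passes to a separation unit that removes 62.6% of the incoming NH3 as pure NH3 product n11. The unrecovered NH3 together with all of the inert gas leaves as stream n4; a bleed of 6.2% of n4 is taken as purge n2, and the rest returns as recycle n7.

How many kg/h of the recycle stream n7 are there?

4400 kg/h

inert gas enters only via n3 and leaves only via the purge: 897.6×0.299 = 0.062×(inert gas in n4), and the separation unit passes all inert gas, so inert gas in n12 = inert gas in n4 = 4328.7 kg/h.
NH3 in n12: m_A = 897.6×0.701 + (1−0.062)·(1−0.626)·m_A, so m_A = 629.22/0.6492 = 969.24 kg/h.
n4 = (1−0.626)×969.24 + 4328.7 = 4691.2 kg/h.
Recycle n7 = (1−0.062)×4691.2 = 4400.4 kg/h.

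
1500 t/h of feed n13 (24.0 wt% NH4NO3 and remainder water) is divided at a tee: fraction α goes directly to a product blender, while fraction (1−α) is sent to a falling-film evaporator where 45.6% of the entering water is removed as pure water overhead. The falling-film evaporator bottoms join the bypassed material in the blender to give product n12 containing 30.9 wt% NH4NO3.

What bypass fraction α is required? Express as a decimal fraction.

All 1500×0.240 = 360 t/h of NH4NO3 reaches n12, so n12 = 360/0.309 = 1165 t/h and vapour = 334.95 t/h.
The evaporator receives (1−α)·1500 of feed at 0.760 water and removes 0.456 of that water:
0.456×0.760×(1−α)×1500 = 334.95
(1−α) = 334.95/519.84 = 0.6443;  α = 0.3557.

0.356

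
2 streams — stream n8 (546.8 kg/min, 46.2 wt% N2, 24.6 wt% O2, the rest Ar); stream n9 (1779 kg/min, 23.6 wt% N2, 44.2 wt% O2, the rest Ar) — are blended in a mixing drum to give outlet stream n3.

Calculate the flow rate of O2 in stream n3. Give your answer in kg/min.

920.8 kg/min

O2 out = O2 in = 546.8×0.246 + 1779×0.442 = 920.83 kg/min.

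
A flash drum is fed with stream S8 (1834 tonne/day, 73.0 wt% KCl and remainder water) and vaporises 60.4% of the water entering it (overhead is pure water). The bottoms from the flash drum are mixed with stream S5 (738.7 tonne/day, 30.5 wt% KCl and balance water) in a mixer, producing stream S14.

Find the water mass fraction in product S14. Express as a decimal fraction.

0.312

Vapour removed = 0.604×0.270×1834 = 299.09 tonne/day; concentrate = 1534.9 tonne/day.
water reaching the mixer = 196.09 (from concentrate) + 738.7×0.695 = 709.49 tonne/day.
Product flow = 1534.9 + 738.7 = 2273.6 tonne/day; water fraction = 0.312.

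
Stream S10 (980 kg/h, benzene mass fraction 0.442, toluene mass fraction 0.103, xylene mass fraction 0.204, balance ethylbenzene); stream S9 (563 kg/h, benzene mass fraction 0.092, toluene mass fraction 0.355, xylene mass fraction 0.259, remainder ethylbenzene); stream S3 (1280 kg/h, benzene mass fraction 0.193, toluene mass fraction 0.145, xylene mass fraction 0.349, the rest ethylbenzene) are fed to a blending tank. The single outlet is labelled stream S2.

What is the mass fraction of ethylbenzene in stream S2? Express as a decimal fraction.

0.288

Total flow out = 980 + 563 + 1280 = 2823 kg/h.
ethylbenzene in = 980×0.251 + 563×0.294 + 1280×0.313 = 812.14 kg/h.
ethylbenzene mass fraction in S2 = 812.14/2823 = 0.288.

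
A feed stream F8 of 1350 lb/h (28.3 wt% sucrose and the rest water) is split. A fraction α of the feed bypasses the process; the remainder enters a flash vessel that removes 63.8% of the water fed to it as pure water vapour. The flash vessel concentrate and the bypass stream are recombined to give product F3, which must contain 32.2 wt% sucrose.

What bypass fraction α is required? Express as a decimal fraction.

All 1350×0.283 = 382.05 lb/h of sucrose reaches F3, so F3 = 382.05/0.322 = 1186.5 lb/h and vapour = 163.51 lb/h.
The evaporator receives (1−α)·1350 of feed at 0.717 water and removes 0.638 of that water:
0.638×0.717×(1−α)×1350 = 163.51
(1−α) = 163.51/617.55 = 0.2648;  α = 0.7352.

0.735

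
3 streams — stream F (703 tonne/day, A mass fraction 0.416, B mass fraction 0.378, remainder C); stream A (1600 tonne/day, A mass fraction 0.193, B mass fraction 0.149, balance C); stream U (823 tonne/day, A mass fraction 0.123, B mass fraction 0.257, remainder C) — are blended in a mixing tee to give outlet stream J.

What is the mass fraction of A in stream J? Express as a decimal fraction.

0.225

Total flow out = 703 + 1600 + 823 = 3126 tonne/day.
A in = 703×0.416 + 1600×0.193 + 823×0.123 = 702.48 tonne/day.
A mass fraction in J = 702.48/3126 = 0.225.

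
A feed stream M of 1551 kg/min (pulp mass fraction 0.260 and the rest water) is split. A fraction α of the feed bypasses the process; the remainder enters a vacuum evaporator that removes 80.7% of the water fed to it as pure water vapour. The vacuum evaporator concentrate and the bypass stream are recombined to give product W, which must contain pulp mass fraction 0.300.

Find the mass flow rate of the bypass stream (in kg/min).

All 1551×0.260 = 403.26 kg/min of pulp reaches W, so W = 403.26/0.300 = 1344.2 kg/min and vapour = 206.8 kg/min.
The evaporator receives (1−α)·1551 of feed at 0.740 water and removes 0.807 of that water:
0.807×0.740×(1−α)×1551 = 206.8
(1−α) = 206.8/926.23 = 0.2233;  α = 0.7767.
Bypass flow = 0.7767×1551 = 1204.7 kg/min.

1205 kg/min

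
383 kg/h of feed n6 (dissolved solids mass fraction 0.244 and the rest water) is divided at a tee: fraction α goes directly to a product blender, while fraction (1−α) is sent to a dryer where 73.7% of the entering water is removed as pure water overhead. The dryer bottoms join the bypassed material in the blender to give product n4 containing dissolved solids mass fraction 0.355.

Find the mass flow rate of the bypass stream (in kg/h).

168.1 kg/h

All 383×0.244 = 93.452 kg/h of dissolved solids reaches n4, so n4 = 93.452/0.355 = 263.25 kg/h and vapour = 119.75 kg/h.
The evaporator receives (1−α)·383 of feed at 0.756 water and removes 0.737 of that water:
0.737×0.756×(1−α)×383 = 119.75
(1−α) = 119.75/213.4 = 0.5612;  α = 0.4388.
Bypass flow = 0.4388×383 = 168.07 kg/h.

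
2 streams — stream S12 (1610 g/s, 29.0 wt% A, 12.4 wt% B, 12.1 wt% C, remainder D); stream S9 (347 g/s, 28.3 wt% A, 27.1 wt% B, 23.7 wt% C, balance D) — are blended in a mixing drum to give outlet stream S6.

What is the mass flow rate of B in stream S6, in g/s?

B out = B in = 1610×0.124 + 347×0.271 = 293.68 g/s.

293.7 g/s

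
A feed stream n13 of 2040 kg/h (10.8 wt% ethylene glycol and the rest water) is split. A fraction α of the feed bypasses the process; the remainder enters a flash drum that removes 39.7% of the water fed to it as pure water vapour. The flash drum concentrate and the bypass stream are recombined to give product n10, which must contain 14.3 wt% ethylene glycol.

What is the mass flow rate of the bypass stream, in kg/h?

All 2040×0.108 = 220.32 kg/h of ethylene glycol reaches n10, so n10 = 220.32/0.143 = 1540.7 kg/h and vapour = 499.3 kg/h.
The evaporator receives (1−α)·2040 of feed at 0.892 water and removes 0.397 of that water:
0.397×0.892×(1−α)×2040 = 499.3
(1−α) = 499.3/722.41 = 0.6912;  α = 0.3088.
Bypass flow = 0.3088×2040 = 630.04 kg/h.

630 kg/h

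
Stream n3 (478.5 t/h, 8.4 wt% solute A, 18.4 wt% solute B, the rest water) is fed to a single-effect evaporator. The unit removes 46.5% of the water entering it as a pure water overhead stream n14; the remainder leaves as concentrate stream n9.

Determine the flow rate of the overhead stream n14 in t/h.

water entering = 478.5×0.732 = 350.26 t/h; overhead removed = 0.465×350.26 = 162.87 t/h.

162.9 t/h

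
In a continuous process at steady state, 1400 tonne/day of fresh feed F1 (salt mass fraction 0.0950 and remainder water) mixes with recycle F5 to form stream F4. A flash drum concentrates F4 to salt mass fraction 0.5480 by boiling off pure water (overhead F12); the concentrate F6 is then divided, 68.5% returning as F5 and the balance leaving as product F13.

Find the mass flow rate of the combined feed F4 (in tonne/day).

1928 tonne/day

Overall salt balance (none leaves overhead): salt in fresh feed = salt in product, i.e. 1400×0.095 = (1−0.685)·F6·0.548.
F6 = 133/(0.548×0.315) = 770.48 tonne/day.
Recycle F5 = 0.685×770.48 = 527.78 tonne/day.
Combined feed F4 = 1400 + 527.78 = 1927.8 tonne/day.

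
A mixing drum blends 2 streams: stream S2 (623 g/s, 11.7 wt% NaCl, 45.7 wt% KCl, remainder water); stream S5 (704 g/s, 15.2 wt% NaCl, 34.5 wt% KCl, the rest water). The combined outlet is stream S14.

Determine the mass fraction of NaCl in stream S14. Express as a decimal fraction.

0.136

Total flow out = 623 + 704 = 1327 g/s.
NaCl in = 623×0.117 + 704×0.152 = 179.9 g/s.
NaCl mass fraction in S14 = 179.9/1327 = 0.136.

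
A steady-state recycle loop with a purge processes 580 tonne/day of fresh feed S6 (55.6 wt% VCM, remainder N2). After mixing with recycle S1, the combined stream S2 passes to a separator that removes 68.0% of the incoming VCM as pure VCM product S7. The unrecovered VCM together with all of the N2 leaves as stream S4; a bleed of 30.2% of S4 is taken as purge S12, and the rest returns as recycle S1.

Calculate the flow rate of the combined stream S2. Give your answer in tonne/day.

1268 tonne/day

N2 enters only via S6 and leaves only via the purge: 580×0.444 = 0.302×(N2 in S4), and the separator passes all N2, so N2 in S2 = N2 in S4 = 852.72 tonne/day.
VCM in S2: m_A = 580×0.556 + (1−0.302)·(1−0.680)·m_A, so m_A = 322.48/0.7766 = 415.22 tonne/day.
S2 = 415.22 + 852.72 = 1267.9 tonne/day.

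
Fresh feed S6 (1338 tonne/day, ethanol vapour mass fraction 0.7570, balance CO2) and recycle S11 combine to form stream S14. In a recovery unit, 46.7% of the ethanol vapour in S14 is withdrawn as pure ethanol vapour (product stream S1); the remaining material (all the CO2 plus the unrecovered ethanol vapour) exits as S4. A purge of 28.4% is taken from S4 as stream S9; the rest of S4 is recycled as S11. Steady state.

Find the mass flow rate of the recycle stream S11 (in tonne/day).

CO2 enters only via S6 and leaves only via the purge: 1338×0.243 = 0.284×(CO2 in S4), and the recovery unit passes all CO2, so CO2 in S14 = CO2 in S4 = 1144.8 tonne/day.
ethanol vapour in S14: m_A = 1338×0.757 + (1−0.284)·(1−0.467)·m_A, so m_A = 1012.9/0.6184 = 1638 tonne/day.
S4 = (1−0.467)×1638 + 1144.8 = 2017.9 tonne/day.
Recycle S11 = (1−0.284)×2017.9 = 1444.8 tonne/day.

1445 tonne/day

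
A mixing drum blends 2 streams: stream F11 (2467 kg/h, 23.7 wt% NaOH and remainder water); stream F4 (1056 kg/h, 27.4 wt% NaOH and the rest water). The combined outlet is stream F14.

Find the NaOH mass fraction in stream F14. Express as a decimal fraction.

0.248

Total flow out = 2467 + 1056 = 3523 kg/h.
NaOH in = 2467×0.237 + 1056×0.274 = 874.02 kg/h.
NaOH mass fraction in F14 = 874.02/3523 = 0.248.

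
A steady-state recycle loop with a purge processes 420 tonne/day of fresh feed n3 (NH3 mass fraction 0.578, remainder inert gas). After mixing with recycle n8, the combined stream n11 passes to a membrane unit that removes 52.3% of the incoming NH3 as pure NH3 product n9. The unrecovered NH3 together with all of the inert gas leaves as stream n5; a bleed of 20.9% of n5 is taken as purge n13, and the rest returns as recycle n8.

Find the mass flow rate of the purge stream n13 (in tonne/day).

216.1 tonne/day

inert gas enters only via n3 and leaves only via the purge: 420×0.422 = 0.209×(inert gas in n5), and the membrane unit passes all inert gas, so inert gas in n11 = inert gas in n5 = 848.04 tonne/day.
NH3 in n11: m_A = 420×0.578 + (1−0.209)·(1−0.523)·m_A, so m_A = 242.76/0.6227 = 389.86 tonne/day.
n5 = (1−0.523)×389.86 + 848.04 = 1034 tonne/day.
Purge n13 = 0.209×1034 = 216.11 tonne/day.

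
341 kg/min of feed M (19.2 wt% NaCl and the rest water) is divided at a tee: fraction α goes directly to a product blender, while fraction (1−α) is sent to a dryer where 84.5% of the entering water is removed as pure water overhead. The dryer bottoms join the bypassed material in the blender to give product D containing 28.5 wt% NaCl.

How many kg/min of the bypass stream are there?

178 kg/min

All 341×0.192 = 65.472 kg/min of NaCl reaches D, so D = 65.472/0.285 = 229.73 kg/min and vapour = 111.27 kg/min.
The evaporator receives (1−α)·341 of feed at 0.808 water and removes 0.845 of that water:
0.845×0.808×(1−α)×341 = 111.27
(1−α) = 111.27/232.82 = 0.4779;  α = 0.5221.
Bypass flow = 0.5221×341 = 178.02 kg/min.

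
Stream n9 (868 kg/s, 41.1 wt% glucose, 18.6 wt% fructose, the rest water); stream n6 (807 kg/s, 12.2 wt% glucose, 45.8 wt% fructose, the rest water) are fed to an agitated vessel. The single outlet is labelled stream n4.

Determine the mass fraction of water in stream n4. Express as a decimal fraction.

Total flow out = 868 + 807 = 1675 kg/s.
water in = 868×0.403 + 807×0.420 = 688.74 kg/s.
water mass fraction in n4 = 688.74/1675 = 0.4112.

0.4112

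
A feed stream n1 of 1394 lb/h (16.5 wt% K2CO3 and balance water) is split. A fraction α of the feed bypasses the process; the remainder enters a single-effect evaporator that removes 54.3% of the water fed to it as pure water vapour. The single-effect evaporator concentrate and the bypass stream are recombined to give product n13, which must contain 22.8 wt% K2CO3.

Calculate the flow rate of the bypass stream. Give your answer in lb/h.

544.5 lb/h

All 1394×0.165 = 230.01 lb/h of K2CO3 reaches n13, so n13 = 230.01/0.228 = 1008.8 lb/h and vapour = 385.18 lb/h.
The evaporator receives (1−α)·1394 of feed at 0.835 water and removes 0.543 of that water:
0.543×0.835×(1−α)×1394 = 385.18
(1−α) = 385.18/632.05 = 0.6094;  α = 0.3906.
Bypass flow = 0.3906×1394 = 544.46 lb/h.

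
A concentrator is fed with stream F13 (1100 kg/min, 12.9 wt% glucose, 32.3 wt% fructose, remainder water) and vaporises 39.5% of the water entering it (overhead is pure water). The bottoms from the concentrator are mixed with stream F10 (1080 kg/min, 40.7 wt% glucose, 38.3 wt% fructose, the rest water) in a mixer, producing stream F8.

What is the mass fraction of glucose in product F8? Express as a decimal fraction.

0.299

Vapour removed = 0.395×0.548×1100 = 238.11 kg/min; concentrate = 861.89 kg/min.
glucose reaching the mixer = 141.9 (from concentrate) + 1080×0.407 = 581.46 kg/min.
Product flow = 861.89 + 1080 = 1941.9 kg/min; glucose fraction = 0.299.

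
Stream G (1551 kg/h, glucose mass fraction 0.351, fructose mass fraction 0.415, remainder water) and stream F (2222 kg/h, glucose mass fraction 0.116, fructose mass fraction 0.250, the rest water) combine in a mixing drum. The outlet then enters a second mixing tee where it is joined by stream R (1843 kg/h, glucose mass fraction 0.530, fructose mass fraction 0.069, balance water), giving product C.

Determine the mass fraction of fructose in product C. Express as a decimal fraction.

Overall, product flow = 5616 kg/h.
fructose in = 1551×0.415 + 2222×0.250 + 1843×0.069 = 1326.3 kg/h.
fructose fraction in C = 0.236.

0.236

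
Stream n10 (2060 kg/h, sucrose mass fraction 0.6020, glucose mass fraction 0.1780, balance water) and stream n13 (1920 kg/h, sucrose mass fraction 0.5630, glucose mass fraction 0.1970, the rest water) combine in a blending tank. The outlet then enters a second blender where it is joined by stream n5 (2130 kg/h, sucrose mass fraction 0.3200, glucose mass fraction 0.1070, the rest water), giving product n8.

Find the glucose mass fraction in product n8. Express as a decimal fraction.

Overall, product flow = 6110 kg/h.
glucose in = 2060×0.178 + 1920×0.197 + 2130×0.107 = 972.83 kg/h.
glucose fraction in n8 = 0.1592.

0.1592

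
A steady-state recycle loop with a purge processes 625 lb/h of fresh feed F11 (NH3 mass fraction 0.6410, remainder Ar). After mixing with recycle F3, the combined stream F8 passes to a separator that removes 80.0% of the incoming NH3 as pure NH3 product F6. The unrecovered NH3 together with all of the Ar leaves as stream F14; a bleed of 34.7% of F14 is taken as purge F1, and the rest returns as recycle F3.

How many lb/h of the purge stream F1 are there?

Ar enters only via F11 and leaves only via the purge: 625×0.359 = 0.347×(Ar in F14), and the separator passes all Ar, so Ar in F8 = Ar in F14 = 646.61 lb/h.
NH3 in F8: m_A = 625×0.641 + (1−0.347)·(1−0.800)·m_A, so m_A = 400.62/0.8694 = 460.81 lb/h.
F14 = (1−0.800)×460.81 + 646.61 = 738.78 lb/h.
Purge F1 = 0.347×738.78 = 256.35 lb/h.

256.4 lb/h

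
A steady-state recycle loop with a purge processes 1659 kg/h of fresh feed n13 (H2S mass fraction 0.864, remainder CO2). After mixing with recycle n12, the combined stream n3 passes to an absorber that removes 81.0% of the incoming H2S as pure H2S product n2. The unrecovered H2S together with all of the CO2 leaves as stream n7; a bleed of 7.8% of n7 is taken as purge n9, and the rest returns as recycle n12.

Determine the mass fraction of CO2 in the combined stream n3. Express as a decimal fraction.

0.625

CO2 enters only via n13 and leaves only via the purge: 1659×0.136 = 0.078×(CO2 in n7), and the absorber passes all CO2, so CO2 in n3 = CO2 in n7 = 2892.6 kg/h.
H2S in n3: m_A = 1659×0.864 + (1−0.078)·(1−0.810)·m_A, so m_A = 1433.4/0.8248 = 1737.8 kg/h.
n3 = 1737.8 + 2892.6 = 4630.4 kg/h.
CO2 fraction in n3 = 2892.6/4630.4 = 0.625.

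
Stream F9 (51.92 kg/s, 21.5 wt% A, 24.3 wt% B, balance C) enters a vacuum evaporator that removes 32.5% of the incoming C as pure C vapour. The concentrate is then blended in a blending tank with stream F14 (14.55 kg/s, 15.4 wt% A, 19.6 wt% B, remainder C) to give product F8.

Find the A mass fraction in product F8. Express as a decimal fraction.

Vapour removed = 0.325×0.542×51.92 = 9.1457 kg/s; concentrate = 42.774 kg/s.
A reaching the mixer = 11.163 (from concentrate) + 14.55×0.154 = 13.404 kg/s.
Product flow = 42.774 + 14.55 = 57.324 kg/s; A fraction = 0.234.

0.234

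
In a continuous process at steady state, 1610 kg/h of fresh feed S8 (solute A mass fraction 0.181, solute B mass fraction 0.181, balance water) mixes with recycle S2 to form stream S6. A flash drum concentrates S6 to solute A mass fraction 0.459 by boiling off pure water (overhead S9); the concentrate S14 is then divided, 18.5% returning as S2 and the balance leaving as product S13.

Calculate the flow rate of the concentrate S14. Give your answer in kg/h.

Overall solute A balance (none leaves overhead): solute A in fresh feed = solute A in product, i.e. 1610×0.181 = (1−0.185)·S14·0.459.
S14 = 291.41/(0.459×0.815) = 778.99 kg/h.

779 kg/h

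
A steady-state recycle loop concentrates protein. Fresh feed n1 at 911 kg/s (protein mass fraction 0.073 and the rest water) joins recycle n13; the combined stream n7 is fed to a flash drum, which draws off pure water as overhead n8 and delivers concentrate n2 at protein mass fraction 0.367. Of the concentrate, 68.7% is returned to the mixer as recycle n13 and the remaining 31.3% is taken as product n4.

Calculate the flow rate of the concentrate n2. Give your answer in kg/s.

578.9 kg/s

Overall protein balance (none leaves overhead): protein in fresh feed = protein in product, i.e. 911×0.073 = (1−0.687)·n2·0.367.
n2 = 66.503/(0.367×0.313) = 578.94 kg/s.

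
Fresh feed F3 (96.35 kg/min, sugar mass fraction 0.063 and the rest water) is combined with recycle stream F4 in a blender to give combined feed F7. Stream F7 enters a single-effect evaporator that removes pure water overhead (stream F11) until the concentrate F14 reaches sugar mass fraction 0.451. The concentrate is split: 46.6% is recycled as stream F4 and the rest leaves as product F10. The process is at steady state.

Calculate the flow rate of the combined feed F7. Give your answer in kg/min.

108.1 kg/min

Overall sugar balance (none leaves overhead): sugar in fresh feed = sugar in product, i.e. 96.35×0.063 = (1−0.466)·F14·0.451.
F14 = 6.07/(0.451×0.534) = 25.204 kg/min.
Recycle F4 = 0.466×25.204 = 11.745 kg/min.
Combined feed F7 = 96.35 + 11.745 = 108.1 kg/min.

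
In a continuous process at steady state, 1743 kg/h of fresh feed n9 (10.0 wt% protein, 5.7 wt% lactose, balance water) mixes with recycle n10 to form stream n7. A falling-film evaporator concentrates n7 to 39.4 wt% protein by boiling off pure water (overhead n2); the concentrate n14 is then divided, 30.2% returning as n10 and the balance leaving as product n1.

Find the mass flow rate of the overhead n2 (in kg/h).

1301 kg/h

Overall protein balance (none leaves overhead): protein in fresh feed = protein in product, i.e. 1743×0.100 = (1−0.302)·n14·0.394.
n14 = 174.3/(0.394×0.698) = 633.79 kg/h.
Recycle n10 = 0.302×633.79 = 191.4 kg/h.
Combined feed n7 = 1743 + 191.4 = 1934.4 kg/h.
Overhead n2 = n7 − n14 = 1934.4 − 633.79 = 1300.6 kg/h.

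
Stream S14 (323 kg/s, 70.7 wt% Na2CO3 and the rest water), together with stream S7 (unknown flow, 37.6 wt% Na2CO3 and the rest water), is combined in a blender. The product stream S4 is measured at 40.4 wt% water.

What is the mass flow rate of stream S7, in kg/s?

Let S7 be the unknown flow. Total out = 323 + S7.
water balance: 94.639 + 0.624·S7 = 0.404·(323 + S7)
(0.624 − 0.404)·S7 = 0.404×323 − 94.639 = 35.853
S7 = 35.853 / 0.220 = 162.97 kg/s

163 kg/s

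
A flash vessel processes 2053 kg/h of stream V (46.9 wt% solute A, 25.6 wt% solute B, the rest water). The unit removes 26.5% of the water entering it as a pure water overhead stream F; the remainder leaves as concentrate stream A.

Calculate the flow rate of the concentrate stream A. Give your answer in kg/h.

1903 kg/h

water entering = 2053×0.275 = 564.58 kg/h; overhead removed = 0.265×564.58 = 149.61 kg/h.
Concentrate = 2053 − 149.61 = 1903.4 kg/h.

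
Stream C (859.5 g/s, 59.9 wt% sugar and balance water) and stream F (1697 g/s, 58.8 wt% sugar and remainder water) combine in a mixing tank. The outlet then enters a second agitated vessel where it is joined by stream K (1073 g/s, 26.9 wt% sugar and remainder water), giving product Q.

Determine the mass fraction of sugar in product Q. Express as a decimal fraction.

0.496

Overall, product flow = 3629.5 g/s.
sugar in = 859.5×0.599 + 1697×0.588 + 1073×0.269 = 1801.3 g/s.
sugar fraction in Q = 0.496.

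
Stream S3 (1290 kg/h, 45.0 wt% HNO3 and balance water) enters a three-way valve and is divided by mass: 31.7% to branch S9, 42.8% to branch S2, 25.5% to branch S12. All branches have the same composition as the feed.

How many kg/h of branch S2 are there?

Branch S2 flow = 0.428×1290 = 552.12 kg/h.

552.1 kg/h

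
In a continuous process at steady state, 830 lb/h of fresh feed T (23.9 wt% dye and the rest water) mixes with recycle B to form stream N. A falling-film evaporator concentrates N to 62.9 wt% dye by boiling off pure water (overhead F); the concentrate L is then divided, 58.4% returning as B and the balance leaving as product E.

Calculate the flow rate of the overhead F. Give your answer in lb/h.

Overall dye balance (none leaves overhead): dye in fresh feed = dye in product, i.e. 830×0.239 = (1−0.584)·L·0.629.
L = 198.37/(0.629×0.416) = 758.11 lb/h.
Recycle B = 0.584×758.11 = 442.74 lb/h.
Combined feed N = 830 + 442.74 = 1272.7 lb/h.
Overhead F = N − L = 1272.7 − 758.11 = 514.63 lb/h.

514.6 lb/h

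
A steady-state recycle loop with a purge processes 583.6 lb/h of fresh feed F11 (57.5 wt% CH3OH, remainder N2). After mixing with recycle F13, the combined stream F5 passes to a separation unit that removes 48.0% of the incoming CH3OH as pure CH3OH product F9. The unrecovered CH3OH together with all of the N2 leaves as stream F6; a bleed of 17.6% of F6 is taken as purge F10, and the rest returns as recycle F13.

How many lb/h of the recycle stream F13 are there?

N2 enters only via F11 and leaves only via the purge: 583.6×0.425 = 0.176×(N2 in F6), and the separation unit passes all N2, so N2 in F5 = N2 in F6 = 1409.3 lb/h.
CH3OH in F5: m_A = 583.6×0.575 + (1−0.176)·(1−0.480)·m_A, so m_A = 335.57/0.5715 = 587.15 lb/h.
F6 = (1−0.480)×587.15 + 1409.3 = 1714.6 lb/h.
Recycle F13 = (1−0.176)×1714.6 = 1412.8 lb/h.

1413 lb/h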